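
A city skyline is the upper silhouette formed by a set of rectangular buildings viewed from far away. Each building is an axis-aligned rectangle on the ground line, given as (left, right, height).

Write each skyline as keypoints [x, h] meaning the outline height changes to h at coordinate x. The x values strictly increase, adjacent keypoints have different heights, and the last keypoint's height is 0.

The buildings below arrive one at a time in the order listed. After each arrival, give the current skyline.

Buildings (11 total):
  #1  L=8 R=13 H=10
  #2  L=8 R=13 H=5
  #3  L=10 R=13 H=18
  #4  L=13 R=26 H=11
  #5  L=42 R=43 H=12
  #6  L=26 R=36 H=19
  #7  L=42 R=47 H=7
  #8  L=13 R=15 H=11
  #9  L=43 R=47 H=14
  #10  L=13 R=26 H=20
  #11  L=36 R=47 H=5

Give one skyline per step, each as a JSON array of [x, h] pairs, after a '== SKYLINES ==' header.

== SKYLINES ==
[[8,10],[13,0]]
[[8,10],[13,0]]
[[8,10],[10,18],[13,0]]
[[8,10],[10,18],[13,11],[26,0]]
[[8,10],[10,18],[13,11],[26,0],[42,12],[43,0]]
[[8,10],[10,18],[13,11],[26,19],[36,0],[42,12],[43,0]]
[[8,10],[10,18],[13,11],[26,19],[36,0],[42,12],[43,7],[47,0]]
[[8,10],[10,18],[13,11],[26,19],[36,0],[42,12],[43,7],[47,0]]
[[8,10],[10,18],[13,11],[26,19],[36,0],[42,12],[43,14],[47,0]]
[[8,10],[10,18],[13,20],[26,19],[36,0],[42,12],[43,14],[47,0]]
[[8,10],[10,18],[13,20],[26,19],[36,5],[42,12],[43,14],[47,0]]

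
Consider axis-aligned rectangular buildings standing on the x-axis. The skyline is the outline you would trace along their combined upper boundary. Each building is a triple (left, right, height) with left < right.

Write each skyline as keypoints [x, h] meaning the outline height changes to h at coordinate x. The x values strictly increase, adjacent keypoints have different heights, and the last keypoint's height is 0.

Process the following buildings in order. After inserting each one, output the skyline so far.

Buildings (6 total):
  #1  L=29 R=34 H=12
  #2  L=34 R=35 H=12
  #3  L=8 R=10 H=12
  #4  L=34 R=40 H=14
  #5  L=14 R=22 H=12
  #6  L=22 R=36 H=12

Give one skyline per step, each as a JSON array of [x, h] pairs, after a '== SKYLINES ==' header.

== SKYLINES ==
[[29,12],[34,0]]
[[29,12],[35,0]]
[[8,12],[10,0],[29,12],[35,0]]
[[8,12],[10,0],[29,12],[34,14],[40,0]]
[[8,12],[10,0],[14,12],[22,0],[29,12],[34,14],[40,0]]
[[8,12],[10,0],[14,12],[34,14],[40,0]]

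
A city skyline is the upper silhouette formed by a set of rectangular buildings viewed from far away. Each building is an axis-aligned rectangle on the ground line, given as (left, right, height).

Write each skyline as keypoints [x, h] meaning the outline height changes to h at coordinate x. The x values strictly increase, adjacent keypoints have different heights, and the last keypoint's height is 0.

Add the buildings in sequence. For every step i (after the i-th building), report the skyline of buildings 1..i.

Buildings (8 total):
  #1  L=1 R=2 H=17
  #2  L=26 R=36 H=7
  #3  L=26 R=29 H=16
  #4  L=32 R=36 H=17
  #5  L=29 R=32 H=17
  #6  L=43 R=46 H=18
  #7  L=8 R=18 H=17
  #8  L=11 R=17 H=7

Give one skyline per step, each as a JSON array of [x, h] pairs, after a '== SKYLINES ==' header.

== SKYLINES ==
[[1,17],[2,0]]
[[1,17],[2,0],[26,7],[36,0]]
[[1,17],[2,0],[26,16],[29,7],[36,0]]
[[1,17],[2,0],[26,16],[29,7],[32,17],[36,0]]
[[1,17],[2,0],[26,16],[29,17],[36,0]]
[[1,17],[2,0],[26,16],[29,17],[36,0],[43,18],[46,0]]
[[1,17],[2,0],[8,17],[18,0],[26,16],[29,17],[36,0],[43,18],[46,0]]
[[1,17],[2,0],[8,17],[18,0],[26,16],[29,17],[36,0],[43,18],[46,0]]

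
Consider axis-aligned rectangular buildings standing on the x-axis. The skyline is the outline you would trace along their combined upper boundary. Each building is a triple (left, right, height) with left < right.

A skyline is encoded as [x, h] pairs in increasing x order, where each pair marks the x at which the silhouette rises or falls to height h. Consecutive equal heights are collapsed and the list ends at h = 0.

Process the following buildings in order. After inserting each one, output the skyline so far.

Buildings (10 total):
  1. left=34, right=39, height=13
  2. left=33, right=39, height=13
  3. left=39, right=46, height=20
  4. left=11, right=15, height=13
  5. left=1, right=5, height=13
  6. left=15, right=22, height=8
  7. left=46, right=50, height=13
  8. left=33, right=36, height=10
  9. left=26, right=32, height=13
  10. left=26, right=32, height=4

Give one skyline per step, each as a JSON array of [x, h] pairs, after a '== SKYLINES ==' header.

== SKYLINES ==
[[34,13],[39,0]]
[[33,13],[39,0]]
[[33,13],[39,20],[46,0]]
[[11,13],[15,0],[33,13],[39,20],[46,0]]
[[1,13],[5,0],[11,13],[15,0],[33,13],[39,20],[46,0]]
[[1,13],[5,0],[11,13],[15,8],[22,0],[33,13],[39,20],[46,0]]
[[1,13],[5,0],[11,13],[15,8],[22,0],[33,13],[39,20],[46,13],[50,0]]
[[1,13],[5,0],[11,13],[15,8],[22,0],[33,13],[39,20],[46,13],[50,0]]
[[1,13],[5,0],[11,13],[15,8],[22,0],[26,13],[32,0],[33,13],[39,20],[46,13],[50,0]]
[[1,13],[5,0],[11,13],[15,8],[22,0],[26,13],[32,0],[33,13],[39,20],[46,13],[50,0]]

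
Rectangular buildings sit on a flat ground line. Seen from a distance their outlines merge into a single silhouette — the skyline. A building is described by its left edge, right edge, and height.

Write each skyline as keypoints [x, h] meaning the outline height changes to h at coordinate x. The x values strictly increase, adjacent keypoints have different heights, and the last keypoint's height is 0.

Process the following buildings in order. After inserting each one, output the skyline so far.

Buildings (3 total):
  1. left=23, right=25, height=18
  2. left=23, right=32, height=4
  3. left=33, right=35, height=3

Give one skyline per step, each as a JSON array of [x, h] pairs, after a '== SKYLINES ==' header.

== SKYLINES ==
[[23,18],[25,0]]
[[23,18],[25,4],[32,0]]
[[23,18],[25,4],[32,0],[33,3],[35,0]]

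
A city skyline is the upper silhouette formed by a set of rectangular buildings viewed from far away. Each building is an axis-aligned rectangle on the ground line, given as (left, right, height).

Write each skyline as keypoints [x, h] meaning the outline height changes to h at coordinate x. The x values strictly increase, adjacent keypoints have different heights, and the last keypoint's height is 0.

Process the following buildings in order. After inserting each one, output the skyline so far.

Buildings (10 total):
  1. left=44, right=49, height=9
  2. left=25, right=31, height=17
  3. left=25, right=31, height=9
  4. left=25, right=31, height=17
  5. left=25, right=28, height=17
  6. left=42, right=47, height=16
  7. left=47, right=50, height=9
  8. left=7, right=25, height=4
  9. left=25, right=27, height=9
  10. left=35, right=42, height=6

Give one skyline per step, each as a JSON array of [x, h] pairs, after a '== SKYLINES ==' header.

== SKYLINES ==
[[44,9],[49,0]]
[[25,17],[31,0],[44,9],[49,0]]
[[25,17],[31,0],[44,9],[49,0]]
[[25,17],[31,0],[44,9],[49,0]]
[[25,17],[31,0],[44,9],[49,0]]
[[25,17],[31,0],[42,16],[47,9],[49,0]]
[[25,17],[31,0],[42,16],[47,9],[50,0]]
[[7,4],[25,17],[31,0],[42,16],[47,9],[50,0]]
[[7,4],[25,17],[31,0],[42,16],[47,9],[50,0]]
[[7,4],[25,17],[31,0],[35,6],[42,16],[47,9],[50,0]]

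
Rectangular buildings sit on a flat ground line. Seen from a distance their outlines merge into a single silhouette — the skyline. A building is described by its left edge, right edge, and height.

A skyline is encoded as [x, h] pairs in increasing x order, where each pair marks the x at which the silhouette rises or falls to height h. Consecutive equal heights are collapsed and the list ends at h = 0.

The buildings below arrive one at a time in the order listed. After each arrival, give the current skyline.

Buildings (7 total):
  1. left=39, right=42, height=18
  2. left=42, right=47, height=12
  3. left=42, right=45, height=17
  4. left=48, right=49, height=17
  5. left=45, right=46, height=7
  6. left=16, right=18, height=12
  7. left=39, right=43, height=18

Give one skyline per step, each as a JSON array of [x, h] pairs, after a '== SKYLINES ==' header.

== SKYLINES ==
[[39,18],[42,0]]
[[39,18],[42,12],[47,0]]
[[39,18],[42,17],[45,12],[47,0]]
[[39,18],[42,17],[45,12],[47,0],[48,17],[49,0]]
[[39,18],[42,17],[45,12],[47,0],[48,17],[49,0]]
[[16,12],[18,0],[39,18],[42,17],[45,12],[47,0],[48,17],[49,0]]
[[16,12],[18,0],[39,18],[43,17],[45,12],[47,0],[48,17],[49,0]]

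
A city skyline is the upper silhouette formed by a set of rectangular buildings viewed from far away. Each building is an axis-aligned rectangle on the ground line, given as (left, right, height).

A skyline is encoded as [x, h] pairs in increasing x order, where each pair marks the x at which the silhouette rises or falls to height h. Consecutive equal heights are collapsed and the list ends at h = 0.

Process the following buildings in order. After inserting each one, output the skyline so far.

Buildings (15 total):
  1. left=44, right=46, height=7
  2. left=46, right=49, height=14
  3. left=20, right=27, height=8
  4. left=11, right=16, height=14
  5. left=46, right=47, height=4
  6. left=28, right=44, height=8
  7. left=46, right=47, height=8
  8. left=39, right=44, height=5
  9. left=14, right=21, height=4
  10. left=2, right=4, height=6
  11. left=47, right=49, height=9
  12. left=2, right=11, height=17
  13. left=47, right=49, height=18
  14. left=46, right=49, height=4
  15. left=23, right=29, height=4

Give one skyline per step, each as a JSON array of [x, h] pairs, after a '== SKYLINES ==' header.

== SKYLINES ==
[[44,7],[46,0]]
[[44,7],[46,14],[49,0]]
[[20,8],[27,0],[44,7],[46,14],[49,0]]
[[11,14],[16,0],[20,8],[27,0],[44,7],[46,14],[49,0]]
[[11,14],[16,0],[20,8],[27,0],[44,7],[46,14],[49,0]]
[[11,14],[16,0],[20,8],[27,0],[28,8],[44,7],[46,14],[49,0]]
[[11,14],[16,0],[20,8],[27,0],[28,8],[44,7],[46,14],[49,0]]
[[11,14],[16,0],[20,8],[27,0],[28,8],[44,7],[46,14],[49,0]]
[[11,14],[16,4],[20,8],[27,0],[28,8],[44,7],[46,14],[49,0]]
[[2,6],[4,0],[11,14],[16,4],[20,8],[27,0],[28,8],[44,7],[46,14],[49,0]]
[[2,6],[4,0],[11,14],[16,4],[20,8],[27,0],[28,8],[44,7],[46,14],[49,0]]
[[2,17],[11,14],[16,4],[20,8],[27,0],[28,8],[44,7],[46,14],[49,0]]
[[2,17],[11,14],[16,4],[20,8],[27,0],[28,8],[44,7],[46,14],[47,18],[49,0]]
[[2,17],[11,14],[16,4],[20,8],[27,0],[28,8],[44,7],[46,14],[47,18],[49,0]]
[[2,17],[11,14],[16,4],[20,8],[27,4],[28,8],[44,7],[46,14],[47,18],[49,0]]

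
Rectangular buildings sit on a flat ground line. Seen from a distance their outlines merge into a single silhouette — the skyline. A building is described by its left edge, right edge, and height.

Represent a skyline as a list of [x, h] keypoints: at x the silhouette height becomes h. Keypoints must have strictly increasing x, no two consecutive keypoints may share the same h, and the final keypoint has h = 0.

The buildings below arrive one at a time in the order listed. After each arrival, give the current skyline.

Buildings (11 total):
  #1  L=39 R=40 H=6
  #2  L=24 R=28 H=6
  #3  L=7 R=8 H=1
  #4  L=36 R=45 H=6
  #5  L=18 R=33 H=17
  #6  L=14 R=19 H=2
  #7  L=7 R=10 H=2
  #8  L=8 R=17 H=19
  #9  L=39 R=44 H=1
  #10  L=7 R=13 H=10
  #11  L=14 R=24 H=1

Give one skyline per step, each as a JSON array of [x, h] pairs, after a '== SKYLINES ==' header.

== SKYLINES ==
[[39,6],[40,0]]
[[24,6],[28,0],[39,6],[40,0]]
[[7,1],[8,0],[24,6],[28,0],[39,6],[40,0]]
[[7,1],[8,0],[24,6],[28,0],[36,6],[45,0]]
[[7,1],[8,0],[18,17],[33,0],[36,6],[45,0]]
[[7,1],[8,0],[14,2],[18,17],[33,0],[36,6],[45,0]]
[[7,2],[10,0],[14,2],[18,17],[33,0],[36,6],[45,0]]
[[7,2],[8,19],[17,2],[18,17],[33,0],[36,6],[45,0]]
[[7,2],[8,19],[17,2],[18,17],[33,0],[36,6],[45,0]]
[[7,10],[8,19],[17,2],[18,17],[33,0],[36,6],[45,0]]
[[7,10],[8,19],[17,2],[18,17],[33,0],[36,6],[45,0]]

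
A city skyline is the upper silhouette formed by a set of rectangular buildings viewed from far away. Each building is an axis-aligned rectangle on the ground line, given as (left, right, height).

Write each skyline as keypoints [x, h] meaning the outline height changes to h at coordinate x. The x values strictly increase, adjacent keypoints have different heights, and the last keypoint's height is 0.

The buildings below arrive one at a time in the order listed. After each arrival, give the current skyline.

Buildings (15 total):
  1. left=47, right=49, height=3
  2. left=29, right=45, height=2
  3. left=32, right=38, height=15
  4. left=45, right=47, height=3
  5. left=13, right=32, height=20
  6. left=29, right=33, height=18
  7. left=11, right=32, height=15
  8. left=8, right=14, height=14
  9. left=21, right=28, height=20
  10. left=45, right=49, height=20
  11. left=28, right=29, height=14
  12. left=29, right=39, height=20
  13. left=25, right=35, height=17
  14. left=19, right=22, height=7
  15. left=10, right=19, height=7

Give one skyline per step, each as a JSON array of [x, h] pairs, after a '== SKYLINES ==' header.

== SKYLINES ==
[[47,3],[49,0]]
[[29,2],[45,0],[47,3],[49,0]]
[[29,2],[32,15],[38,2],[45,0],[47,3],[49,0]]
[[29,2],[32,15],[38,2],[45,3],[49,0]]
[[13,20],[32,15],[38,2],[45,3],[49,0]]
[[13,20],[32,18],[33,15],[38,2],[45,3],[49,0]]
[[11,15],[13,20],[32,18],[33,15],[38,2],[45,3],[49,0]]
[[8,14],[11,15],[13,20],[32,18],[33,15],[38,2],[45,3],[49,0]]
[[8,14],[11,15],[13,20],[32,18],[33,15],[38,2],[45,3],[49,0]]
[[8,14],[11,15],[13,20],[32,18],[33,15],[38,2],[45,20],[49,0]]
[[8,14],[11,15],[13,20],[32,18],[33,15],[38,2],[45,20],[49,0]]
[[8,14],[11,15],[13,20],[39,2],[45,20],[49,0]]
[[8,14],[11,15],[13,20],[39,2],[45,20],[49,0]]
[[8,14],[11,15],[13,20],[39,2],[45,20],[49,0]]
[[8,14],[11,15],[13,20],[39,2],[45,20],[49,0]]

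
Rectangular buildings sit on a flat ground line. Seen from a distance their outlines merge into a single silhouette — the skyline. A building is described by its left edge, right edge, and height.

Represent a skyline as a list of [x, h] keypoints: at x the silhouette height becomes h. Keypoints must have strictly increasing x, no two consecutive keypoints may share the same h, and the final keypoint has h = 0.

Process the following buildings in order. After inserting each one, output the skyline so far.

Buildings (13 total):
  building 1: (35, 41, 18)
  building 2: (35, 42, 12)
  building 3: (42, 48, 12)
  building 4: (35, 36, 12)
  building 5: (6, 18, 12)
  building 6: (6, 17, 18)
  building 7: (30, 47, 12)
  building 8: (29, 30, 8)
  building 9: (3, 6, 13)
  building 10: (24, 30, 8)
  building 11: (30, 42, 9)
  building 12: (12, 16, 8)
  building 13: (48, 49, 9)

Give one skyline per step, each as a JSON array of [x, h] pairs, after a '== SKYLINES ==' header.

== SKYLINES ==
[[35,18],[41,0]]
[[35,18],[41,12],[42,0]]
[[35,18],[41,12],[48,0]]
[[35,18],[41,12],[48,0]]
[[6,12],[18,0],[35,18],[41,12],[48,0]]
[[6,18],[17,12],[18,0],[35,18],[41,12],[48,0]]
[[6,18],[17,12],[18,0],[30,12],[35,18],[41,12],[48,0]]
[[6,18],[17,12],[18,0],[29,8],[30,12],[35,18],[41,12],[48,0]]
[[3,13],[6,18],[17,12],[18,0],[29,8],[30,12],[35,18],[41,12],[48,0]]
[[3,13],[6,18],[17,12],[18,0],[24,8],[30,12],[35,18],[41,12],[48,0]]
[[3,13],[6,18],[17,12],[18,0],[24,8],[30,12],[35,18],[41,12],[48,0]]
[[3,13],[6,18],[17,12],[18,0],[24,8],[30,12],[35,18],[41,12],[48,0]]
[[3,13],[6,18],[17,12],[18,0],[24,8],[30,12],[35,18],[41,12],[48,9],[49,0]]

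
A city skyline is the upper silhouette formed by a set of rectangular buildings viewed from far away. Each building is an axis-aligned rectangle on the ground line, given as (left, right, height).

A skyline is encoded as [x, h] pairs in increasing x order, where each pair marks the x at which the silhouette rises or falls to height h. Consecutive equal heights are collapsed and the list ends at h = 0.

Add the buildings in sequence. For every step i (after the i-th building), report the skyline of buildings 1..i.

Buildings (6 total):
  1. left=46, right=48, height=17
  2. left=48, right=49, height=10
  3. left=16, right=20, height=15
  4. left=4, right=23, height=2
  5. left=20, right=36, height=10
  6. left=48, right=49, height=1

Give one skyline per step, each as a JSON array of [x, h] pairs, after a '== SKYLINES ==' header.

== SKYLINES ==
[[46,17],[48,0]]
[[46,17],[48,10],[49,0]]
[[16,15],[20,0],[46,17],[48,10],[49,0]]
[[4,2],[16,15],[20,2],[23,0],[46,17],[48,10],[49,0]]
[[4,2],[16,15],[20,10],[36,0],[46,17],[48,10],[49,0]]
[[4,2],[16,15],[20,10],[36,0],[46,17],[48,10],[49,0]]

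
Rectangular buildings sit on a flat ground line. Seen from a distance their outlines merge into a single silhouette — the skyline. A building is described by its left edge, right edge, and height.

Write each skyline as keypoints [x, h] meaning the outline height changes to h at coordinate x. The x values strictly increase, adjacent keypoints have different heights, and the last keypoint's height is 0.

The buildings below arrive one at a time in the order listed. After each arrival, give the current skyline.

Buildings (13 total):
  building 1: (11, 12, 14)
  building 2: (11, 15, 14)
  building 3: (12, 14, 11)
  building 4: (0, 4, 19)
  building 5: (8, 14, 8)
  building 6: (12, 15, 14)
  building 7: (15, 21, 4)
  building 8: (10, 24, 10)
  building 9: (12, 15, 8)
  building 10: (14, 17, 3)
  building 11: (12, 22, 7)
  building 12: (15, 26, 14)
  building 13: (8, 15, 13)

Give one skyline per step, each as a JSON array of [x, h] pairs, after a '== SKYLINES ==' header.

== SKYLINES ==
[[11,14],[12,0]]
[[11,14],[15,0]]
[[11,14],[15,0]]
[[0,19],[4,0],[11,14],[15,0]]
[[0,19],[4,0],[8,8],[11,14],[15,0]]
[[0,19],[4,0],[8,8],[11,14],[15,0]]
[[0,19],[4,0],[8,8],[11,14],[15,4],[21,0]]
[[0,19],[4,0],[8,8],[10,10],[11,14],[15,10],[24,0]]
[[0,19],[4,0],[8,8],[10,10],[11,14],[15,10],[24,0]]
[[0,19],[4,0],[8,8],[10,10],[11,14],[15,10],[24,0]]
[[0,19],[4,0],[8,8],[10,10],[11,14],[15,10],[24,0]]
[[0,19],[4,0],[8,8],[10,10],[11,14],[26,0]]
[[0,19],[4,0],[8,13],[11,14],[26,0]]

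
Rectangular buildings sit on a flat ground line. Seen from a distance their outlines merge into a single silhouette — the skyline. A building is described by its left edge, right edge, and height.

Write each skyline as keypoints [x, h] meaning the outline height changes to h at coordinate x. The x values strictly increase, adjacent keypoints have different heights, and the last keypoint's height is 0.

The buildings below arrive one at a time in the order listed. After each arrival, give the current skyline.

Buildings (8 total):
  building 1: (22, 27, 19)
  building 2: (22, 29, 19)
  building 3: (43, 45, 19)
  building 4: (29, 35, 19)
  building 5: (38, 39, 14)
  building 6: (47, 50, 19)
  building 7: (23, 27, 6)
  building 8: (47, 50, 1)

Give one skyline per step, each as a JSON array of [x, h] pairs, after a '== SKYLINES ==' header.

== SKYLINES ==
[[22,19],[27,0]]
[[22,19],[29,0]]
[[22,19],[29,0],[43,19],[45,0]]
[[22,19],[35,0],[43,19],[45,0]]
[[22,19],[35,0],[38,14],[39,0],[43,19],[45,0]]
[[22,19],[35,0],[38,14],[39,0],[43,19],[45,0],[47,19],[50,0]]
[[22,19],[35,0],[38,14],[39,0],[43,19],[45,0],[47,19],[50,0]]
[[22,19],[35,0],[38,14],[39,0],[43,19],[45,0],[47,19],[50,0]]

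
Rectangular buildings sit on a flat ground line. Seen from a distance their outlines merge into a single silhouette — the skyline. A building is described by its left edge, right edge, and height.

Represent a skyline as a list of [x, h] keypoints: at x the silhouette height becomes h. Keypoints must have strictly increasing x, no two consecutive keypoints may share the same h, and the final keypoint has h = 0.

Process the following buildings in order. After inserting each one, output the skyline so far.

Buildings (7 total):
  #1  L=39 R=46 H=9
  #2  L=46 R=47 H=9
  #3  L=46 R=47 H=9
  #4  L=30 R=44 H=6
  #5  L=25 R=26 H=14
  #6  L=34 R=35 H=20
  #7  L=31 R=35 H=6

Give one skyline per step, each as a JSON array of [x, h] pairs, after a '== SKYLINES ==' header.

== SKYLINES ==
[[39,9],[46,0]]
[[39,9],[47,0]]
[[39,9],[47,0]]
[[30,6],[39,9],[47,0]]
[[25,14],[26,0],[30,6],[39,9],[47,0]]
[[25,14],[26,0],[30,6],[34,20],[35,6],[39,9],[47,0]]
[[25,14],[26,0],[30,6],[34,20],[35,6],[39,9],[47,0]]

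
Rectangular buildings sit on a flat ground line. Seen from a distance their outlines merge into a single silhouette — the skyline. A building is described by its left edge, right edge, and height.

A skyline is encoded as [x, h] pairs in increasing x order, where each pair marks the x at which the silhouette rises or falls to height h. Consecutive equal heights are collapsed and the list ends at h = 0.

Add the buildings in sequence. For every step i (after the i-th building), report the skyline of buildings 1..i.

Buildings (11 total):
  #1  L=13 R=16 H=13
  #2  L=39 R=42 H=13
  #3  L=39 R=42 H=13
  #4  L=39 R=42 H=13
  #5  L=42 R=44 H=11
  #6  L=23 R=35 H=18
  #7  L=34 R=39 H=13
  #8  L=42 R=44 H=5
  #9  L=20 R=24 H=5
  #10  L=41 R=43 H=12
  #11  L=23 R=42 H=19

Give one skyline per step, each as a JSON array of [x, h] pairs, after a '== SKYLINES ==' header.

== SKYLINES ==
[[13,13],[16,0]]
[[13,13],[16,0],[39,13],[42,0]]
[[13,13],[16,0],[39,13],[42,0]]
[[13,13],[16,0],[39,13],[42,0]]
[[13,13],[16,0],[39,13],[42,11],[44,0]]
[[13,13],[16,0],[23,18],[35,0],[39,13],[42,11],[44,0]]
[[13,13],[16,0],[23,18],[35,13],[42,11],[44,0]]
[[13,13],[16,0],[23,18],[35,13],[42,11],[44,0]]
[[13,13],[16,0],[20,5],[23,18],[35,13],[42,11],[44,0]]
[[13,13],[16,0],[20,5],[23,18],[35,13],[42,12],[43,11],[44,0]]
[[13,13],[16,0],[20,5],[23,19],[42,12],[43,11],[44,0]]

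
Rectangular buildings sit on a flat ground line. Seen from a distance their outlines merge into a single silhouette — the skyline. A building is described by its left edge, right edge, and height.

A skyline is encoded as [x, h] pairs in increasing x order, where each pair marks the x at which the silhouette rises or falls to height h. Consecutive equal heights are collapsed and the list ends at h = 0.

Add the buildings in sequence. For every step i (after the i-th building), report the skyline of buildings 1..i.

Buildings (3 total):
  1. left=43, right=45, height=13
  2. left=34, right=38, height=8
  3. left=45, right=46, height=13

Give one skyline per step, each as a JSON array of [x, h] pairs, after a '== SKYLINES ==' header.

== SKYLINES ==
[[43,13],[45,0]]
[[34,8],[38,0],[43,13],[45,0]]
[[34,8],[38,0],[43,13],[46,0]]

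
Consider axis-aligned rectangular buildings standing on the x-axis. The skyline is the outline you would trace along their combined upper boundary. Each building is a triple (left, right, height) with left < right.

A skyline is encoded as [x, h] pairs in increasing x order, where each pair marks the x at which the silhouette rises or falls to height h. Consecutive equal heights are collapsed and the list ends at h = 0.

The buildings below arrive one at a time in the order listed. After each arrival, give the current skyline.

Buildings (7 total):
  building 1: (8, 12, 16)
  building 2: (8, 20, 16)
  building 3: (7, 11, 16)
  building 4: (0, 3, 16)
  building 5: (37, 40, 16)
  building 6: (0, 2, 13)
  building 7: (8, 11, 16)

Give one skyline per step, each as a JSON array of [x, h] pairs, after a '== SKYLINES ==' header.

== SKYLINES ==
[[8,16],[12,0]]
[[8,16],[20,0]]
[[7,16],[20,0]]
[[0,16],[3,0],[7,16],[20,0]]
[[0,16],[3,0],[7,16],[20,0],[37,16],[40,0]]
[[0,16],[3,0],[7,16],[20,0],[37,16],[40,0]]
[[0,16],[3,0],[7,16],[20,0],[37,16],[40,0]]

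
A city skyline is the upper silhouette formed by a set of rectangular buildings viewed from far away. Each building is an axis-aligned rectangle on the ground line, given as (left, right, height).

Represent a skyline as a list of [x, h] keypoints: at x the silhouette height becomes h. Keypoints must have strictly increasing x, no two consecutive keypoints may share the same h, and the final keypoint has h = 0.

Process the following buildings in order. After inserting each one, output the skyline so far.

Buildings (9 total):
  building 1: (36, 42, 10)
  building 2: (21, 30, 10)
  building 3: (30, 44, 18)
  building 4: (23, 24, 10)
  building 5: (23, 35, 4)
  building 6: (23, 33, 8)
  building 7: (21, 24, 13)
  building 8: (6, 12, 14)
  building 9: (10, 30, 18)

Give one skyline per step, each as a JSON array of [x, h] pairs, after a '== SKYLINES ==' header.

== SKYLINES ==
[[36,10],[42,0]]
[[21,10],[30,0],[36,10],[42,0]]
[[21,10],[30,18],[44,0]]
[[21,10],[30,18],[44,0]]
[[21,10],[30,18],[44,0]]
[[21,10],[30,18],[44,0]]
[[21,13],[24,10],[30,18],[44,0]]
[[6,14],[12,0],[21,13],[24,10],[30,18],[44,0]]
[[6,14],[10,18],[44,0]]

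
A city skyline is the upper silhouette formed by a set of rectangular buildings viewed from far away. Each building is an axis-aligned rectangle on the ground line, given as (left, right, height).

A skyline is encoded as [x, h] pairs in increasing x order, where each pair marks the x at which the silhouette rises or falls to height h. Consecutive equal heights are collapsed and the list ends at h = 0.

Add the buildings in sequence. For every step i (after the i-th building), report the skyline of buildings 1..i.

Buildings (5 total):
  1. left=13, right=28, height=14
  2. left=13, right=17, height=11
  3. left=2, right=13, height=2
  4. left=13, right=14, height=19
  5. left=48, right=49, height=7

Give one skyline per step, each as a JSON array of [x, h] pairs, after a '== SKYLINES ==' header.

== SKYLINES ==
[[13,14],[28,0]]
[[13,14],[28,0]]
[[2,2],[13,14],[28,0]]
[[2,2],[13,19],[14,14],[28,0]]
[[2,2],[13,19],[14,14],[28,0],[48,7],[49,0]]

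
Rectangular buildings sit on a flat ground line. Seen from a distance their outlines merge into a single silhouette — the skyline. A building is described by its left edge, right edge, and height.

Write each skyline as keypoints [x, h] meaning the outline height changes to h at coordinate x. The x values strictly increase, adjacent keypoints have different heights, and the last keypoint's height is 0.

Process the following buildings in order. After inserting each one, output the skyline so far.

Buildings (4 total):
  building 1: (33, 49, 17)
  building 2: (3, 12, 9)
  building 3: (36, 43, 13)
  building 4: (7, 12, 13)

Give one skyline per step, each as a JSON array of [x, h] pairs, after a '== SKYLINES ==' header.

== SKYLINES ==
[[33,17],[49,0]]
[[3,9],[12,0],[33,17],[49,0]]
[[3,9],[12,0],[33,17],[49,0]]
[[3,9],[7,13],[12,0],[33,17],[49,0]]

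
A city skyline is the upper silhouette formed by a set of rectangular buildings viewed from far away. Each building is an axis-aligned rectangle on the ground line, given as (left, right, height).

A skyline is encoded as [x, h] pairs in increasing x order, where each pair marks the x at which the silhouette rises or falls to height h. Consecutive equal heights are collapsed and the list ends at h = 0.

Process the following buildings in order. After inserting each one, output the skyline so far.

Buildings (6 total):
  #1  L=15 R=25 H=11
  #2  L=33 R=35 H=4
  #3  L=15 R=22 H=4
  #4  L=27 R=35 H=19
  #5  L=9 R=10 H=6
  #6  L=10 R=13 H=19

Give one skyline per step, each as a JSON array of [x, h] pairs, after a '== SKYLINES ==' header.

== SKYLINES ==
[[15,11],[25,0]]
[[15,11],[25,0],[33,4],[35,0]]
[[15,11],[25,0],[33,4],[35,0]]
[[15,11],[25,0],[27,19],[35,0]]
[[9,6],[10,0],[15,11],[25,0],[27,19],[35,0]]
[[9,6],[10,19],[13,0],[15,11],[25,0],[27,19],[35,0]]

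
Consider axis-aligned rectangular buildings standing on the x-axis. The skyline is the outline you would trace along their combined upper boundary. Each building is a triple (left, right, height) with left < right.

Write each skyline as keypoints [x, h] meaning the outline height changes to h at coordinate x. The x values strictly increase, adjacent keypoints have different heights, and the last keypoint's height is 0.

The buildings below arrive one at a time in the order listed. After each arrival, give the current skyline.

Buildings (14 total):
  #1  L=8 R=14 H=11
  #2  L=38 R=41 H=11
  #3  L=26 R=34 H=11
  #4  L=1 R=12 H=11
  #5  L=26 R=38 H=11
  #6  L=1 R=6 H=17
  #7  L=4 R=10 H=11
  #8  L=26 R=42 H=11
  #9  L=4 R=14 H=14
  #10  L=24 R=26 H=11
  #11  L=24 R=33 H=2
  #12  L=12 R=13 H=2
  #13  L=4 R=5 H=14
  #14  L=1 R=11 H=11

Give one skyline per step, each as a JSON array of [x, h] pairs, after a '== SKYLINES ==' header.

== SKYLINES ==
[[8,11],[14,0]]
[[8,11],[14,0],[38,11],[41,0]]
[[8,11],[14,0],[26,11],[34,0],[38,11],[41,0]]
[[1,11],[14,0],[26,11],[34,0],[38,11],[41,0]]
[[1,11],[14,0],[26,11],[41,0]]
[[1,17],[6,11],[14,0],[26,11],[41,0]]
[[1,17],[6,11],[14,0],[26,11],[41,0]]
[[1,17],[6,11],[14,0],[26,11],[42,0]]
[[1,17],[6,14],[14,0],[26,11],[42,0]]
[[1,17],[6,14],[14,0],[24,11],[42,0]]
[[1,17],[6,14],[14,0],[24,11],[42,0]]
[[1,17],[6,14],[14,0],[24,11],[42,0]]
[[1,17],[6,14],[14,0],[24,11],[42,0]]
[[1,17],[6,14],[14,0],[24,11],[42,0]]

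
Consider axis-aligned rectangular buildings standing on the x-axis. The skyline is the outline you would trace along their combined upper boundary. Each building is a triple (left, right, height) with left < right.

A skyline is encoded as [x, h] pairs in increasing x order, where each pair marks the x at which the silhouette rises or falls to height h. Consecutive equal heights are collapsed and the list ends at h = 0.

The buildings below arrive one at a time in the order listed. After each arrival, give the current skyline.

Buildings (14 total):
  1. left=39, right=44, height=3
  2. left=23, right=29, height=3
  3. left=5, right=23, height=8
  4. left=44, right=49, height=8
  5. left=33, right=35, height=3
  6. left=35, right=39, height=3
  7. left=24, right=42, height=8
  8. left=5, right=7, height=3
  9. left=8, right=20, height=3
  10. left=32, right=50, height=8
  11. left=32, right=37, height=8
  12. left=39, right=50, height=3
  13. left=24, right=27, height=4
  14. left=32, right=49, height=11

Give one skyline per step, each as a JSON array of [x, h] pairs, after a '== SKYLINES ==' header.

== SKYLINES ==
[[39,3],[44,0]]
[[23,3],[29,0],[39,3],[44,0]]
[[5,8],[23,3],[29,0],[39,3],[44,0]]
[[5,8],[23,3],[29,0],[39,3],[44,8],[49,0]]
[[5,8],[23,3],[29,0],[33,3],[35,0],[39,3],[44,8],[49,0]]
[[5,8],[23,3],[29,0],[33,3],[44,8],[49,0]]
[[5,8],[23,3],[24,8],[42,3],[44,8],[49,0]]
[[5,8],[23,3],[24,8],[42,3],[44,8],[49,0]]
[[5,8],[23,3],[24,8],[42,3],[44,8],[49,0]]
[[5,8],[23,3],[24,8],[50,0]]
[[5,8],[23,3],[24,8],[50,0]]
[[5,8],[23,3],[24,8],[50,0]]
[[5,8],[23,3],[24,8],[50,0]]
[[5,8],[23,3],[24,8],[32,11],[49,8],[50,0]]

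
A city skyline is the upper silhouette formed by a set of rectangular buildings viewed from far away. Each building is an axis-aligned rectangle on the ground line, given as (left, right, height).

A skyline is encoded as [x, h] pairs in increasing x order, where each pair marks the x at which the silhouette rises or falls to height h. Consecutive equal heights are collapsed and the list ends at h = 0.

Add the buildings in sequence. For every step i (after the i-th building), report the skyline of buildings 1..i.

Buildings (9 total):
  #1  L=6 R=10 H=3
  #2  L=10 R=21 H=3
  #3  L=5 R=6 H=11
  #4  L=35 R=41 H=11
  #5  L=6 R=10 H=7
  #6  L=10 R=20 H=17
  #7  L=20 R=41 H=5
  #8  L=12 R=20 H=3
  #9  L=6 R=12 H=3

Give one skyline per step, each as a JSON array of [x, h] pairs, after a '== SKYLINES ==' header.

== SKYLINES ==
[[6,3],[10,0]]
[[6,3],[21,0]]
[[5,11],[6,3],[21,0]]
[[5,11],[6,3],[21,0],[35,11],[41,0]]
[[5,11],[6,7],[10,3],[21,0],[35,11],[41,0]]
[[5,11],[6,7],[10,17],[20,3],[21,0],[35,11],[41,0]]
[[5,11],[6,7],[10,17],[20,5],[35,11],[41,0]]
[[5,11],[6,7],[10,17],[20,5],[35,11],[41,0]]
[[5,11],[6,7],[10,17],[20,5],[35,11],[41,0]]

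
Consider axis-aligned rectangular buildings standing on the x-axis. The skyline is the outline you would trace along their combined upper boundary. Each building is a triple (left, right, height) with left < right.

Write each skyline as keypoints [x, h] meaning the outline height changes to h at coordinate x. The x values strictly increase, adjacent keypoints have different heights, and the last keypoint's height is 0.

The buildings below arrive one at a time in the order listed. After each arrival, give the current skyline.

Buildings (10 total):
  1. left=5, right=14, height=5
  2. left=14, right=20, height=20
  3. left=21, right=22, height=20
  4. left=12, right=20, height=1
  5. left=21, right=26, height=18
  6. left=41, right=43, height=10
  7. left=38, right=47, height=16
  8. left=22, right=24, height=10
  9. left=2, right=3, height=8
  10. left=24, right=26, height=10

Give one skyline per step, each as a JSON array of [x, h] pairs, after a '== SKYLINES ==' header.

== SKYLINES ==
[[5,5],[14,0]]
[[5,5],[14,20],[20,0]]
[[5,5],[14,20],[20,0],[21,20],[22,0]]
[[5,5],[14,20],[20,0],[21,20],[22,0]]
[[5,5],[14,20],[20,0],[21,20],[22,18],[26,0]]
[[5,5],[14,20],[20,0],[21,20],[22,18],[26,0],[41,10],[43,0]]
[[5,5],[14,20],[20,0],[21,20],[22,18],[26,0],[38,16],[47,0]]
[[5,5],[14,20],[20,0],[21,20],[22,18],[26,0],[38,16],[47,0]]
[[2,8],[3,0],[5,5],[14,20],[20,0],[21,20],[22,18],[26,0],[38,16],[47,0]]
[[2,8],[3,0],[5,5],[14,20],[20,0],[21,20],[22,18],[26,0],[38,16],[47,0]]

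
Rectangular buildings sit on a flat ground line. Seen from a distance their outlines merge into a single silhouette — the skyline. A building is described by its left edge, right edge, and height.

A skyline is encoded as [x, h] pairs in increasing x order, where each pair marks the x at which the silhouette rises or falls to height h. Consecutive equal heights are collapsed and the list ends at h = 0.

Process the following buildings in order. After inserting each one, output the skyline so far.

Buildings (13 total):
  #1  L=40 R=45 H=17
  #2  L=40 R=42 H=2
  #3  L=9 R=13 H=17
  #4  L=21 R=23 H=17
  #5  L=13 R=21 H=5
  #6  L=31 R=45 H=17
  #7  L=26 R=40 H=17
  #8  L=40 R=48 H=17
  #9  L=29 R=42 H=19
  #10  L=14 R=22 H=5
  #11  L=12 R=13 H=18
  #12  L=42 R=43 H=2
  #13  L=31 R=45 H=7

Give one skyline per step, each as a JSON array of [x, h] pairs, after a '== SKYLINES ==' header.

== SKYLINES ==
[[40,17],[45,0]]
[[40,17],[45,0]]
[[9,17],[13,0],[40,17],[45,0]]
[[9,17],[13,0],[21,17],[23,0],[40,17],[45,0]]
[[9,17],[13,5],[21,17],[23,0],[40,17],[45,0]]
[[9,17],[13,5],[21,17],[23,0],[31,17],[45,0]]
[[9,17],[13,5],[21,17],[23,0],[26,17],[45,0]]
[[9,17],[13,5],[21,17],[23,0],[26,17],[48,0]]
[[9,17],[13,5],[21,17],[23,0],[26,17],[29,19],[42,17],[48,0]]
[[9,17],[13,5],[21,17],[23,0],[26,17],[29,19],[42,17],[48,0]]
[[9,17],[12,18],[13,5],[21,17],[23,0],[26,17],[29,19],[42,17],[48,0]]
[[9,17],[12,18],[13,5],[21,17],[23,0],[26,17],[29,19],[42,17],[48,0]]
[[9,17],[12,18],[13,5],[21,17],[23,0],[26,17],[29,19],[42,17],[48,0]]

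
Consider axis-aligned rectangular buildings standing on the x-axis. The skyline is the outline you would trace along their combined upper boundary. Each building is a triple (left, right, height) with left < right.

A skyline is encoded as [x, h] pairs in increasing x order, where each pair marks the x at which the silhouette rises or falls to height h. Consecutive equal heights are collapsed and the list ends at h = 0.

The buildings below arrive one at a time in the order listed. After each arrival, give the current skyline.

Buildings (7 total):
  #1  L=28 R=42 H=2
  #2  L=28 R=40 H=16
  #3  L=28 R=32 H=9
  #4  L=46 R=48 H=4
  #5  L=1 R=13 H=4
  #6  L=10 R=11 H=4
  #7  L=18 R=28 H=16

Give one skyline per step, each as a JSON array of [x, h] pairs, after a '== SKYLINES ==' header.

== SKYLINES ==
[[28,2],[42,0]]
[[28,16],[40,2],[42,0]]
[[28,16],[40,2],[42,0]]
[[28,16],[40,2],[42,0],[46,4],[48,0]]
[[1,4],[13,0],[28,16],[40,2],[42,0],[46,4],[48,0]]
[[1,4],[13,0],[28,16],[40,2],[42,0],[46,4],[48,0]]
[[1,4],[13,0],[18,16],[40,2],[42,0],[46,4],[48,0]]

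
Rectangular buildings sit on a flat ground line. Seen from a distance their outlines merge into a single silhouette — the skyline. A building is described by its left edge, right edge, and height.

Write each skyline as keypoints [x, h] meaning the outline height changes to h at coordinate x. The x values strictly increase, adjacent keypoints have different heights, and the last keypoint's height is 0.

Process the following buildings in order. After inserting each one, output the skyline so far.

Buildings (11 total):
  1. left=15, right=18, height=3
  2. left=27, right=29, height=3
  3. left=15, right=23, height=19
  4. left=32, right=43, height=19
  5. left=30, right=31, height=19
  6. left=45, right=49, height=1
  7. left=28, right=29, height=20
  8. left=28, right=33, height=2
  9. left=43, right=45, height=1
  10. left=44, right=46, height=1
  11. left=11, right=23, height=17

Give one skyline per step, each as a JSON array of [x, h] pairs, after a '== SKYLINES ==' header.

== SKYLINES ==
[[15,3],[18,0]]
[[15,3],[18,0],[27,3],[29,0]]
[[15,19],[23,0],[27,3],[29,0]]
[[15,19],[23,0],[27,3],[29,0],[32,19],[43,0]]
[[15,19],[23,0],[27,3],[29,0],[30,19],[31,0],[32,19],[43,0]]
[[15,19],[23,0],[27,3],[29,0],[30,19],[31,0],[32,19],[43,0],[45,1],[49,0]]
[[15,19],[23,0],[27,3],[28,20],[29,0],[30,19],[31,0],[32,19],[43,0],[45,1],[49,0]]
[[15,19],[23,0],[27,3],[28,20],[29,2],[30,19],[31,2],[32,19],[43,0],[45,1],[49,0]]
[[15,19],[23,0],[27,3],[28,20],[29,2],[30,19],[31,2],[32,19],[43,1],[49,0]]
[[15,19],[23,0],[27,3],[28,20],[29,2],[30,19],[31,2],[32,19],[43,1],[49,0]]
[[11,17],[15,19],[23,0],[27,3],[28,20],[29,2],[30,19],[31,2],[32,19],[43,1],[49,0]]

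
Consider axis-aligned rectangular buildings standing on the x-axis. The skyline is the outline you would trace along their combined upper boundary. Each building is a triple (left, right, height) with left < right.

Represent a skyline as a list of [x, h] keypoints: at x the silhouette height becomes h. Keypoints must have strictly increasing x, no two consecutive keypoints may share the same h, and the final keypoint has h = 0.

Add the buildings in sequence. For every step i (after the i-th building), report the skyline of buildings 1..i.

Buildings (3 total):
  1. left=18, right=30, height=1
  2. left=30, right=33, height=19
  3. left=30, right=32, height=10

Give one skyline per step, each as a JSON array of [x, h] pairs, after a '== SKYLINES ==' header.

== SKYLINES ==
[[18,1],[30,0]]
[[18,1],[30,19],[33,0]]
[[18,1],[30,19],[33,0]]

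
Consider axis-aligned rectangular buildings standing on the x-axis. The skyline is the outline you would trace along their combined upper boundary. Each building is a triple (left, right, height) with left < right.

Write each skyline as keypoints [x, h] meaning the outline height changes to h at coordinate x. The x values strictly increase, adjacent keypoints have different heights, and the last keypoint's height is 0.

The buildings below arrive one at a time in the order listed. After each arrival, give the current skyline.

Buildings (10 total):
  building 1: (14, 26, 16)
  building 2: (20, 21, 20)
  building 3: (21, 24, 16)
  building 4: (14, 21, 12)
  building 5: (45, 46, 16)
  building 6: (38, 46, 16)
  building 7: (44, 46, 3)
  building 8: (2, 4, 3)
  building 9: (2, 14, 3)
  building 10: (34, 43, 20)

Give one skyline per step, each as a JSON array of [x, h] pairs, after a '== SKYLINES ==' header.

== SKYLINES ==
[[14,16],[26,0]]
[[14,16],[20,20],[21,16],[26,0]]
[[14,16],[20,20],[21,16],[26,0]]
[[14,16],[20,20],[21,16],[26,0]]
[[14,16],[20,20],[21,16],[26,0],[45,16],[46,0]]
[[14,16],[20,20],[21,16],[26,0],[38,16],[46,0]]
[[14,16],[20,20],[21,16],[26,0],[38,16],[46,0]]
[[2,3],[4,0],[14,16],[20,20],[21,16],[26,0],[38,16],[46,0]]
[[2,3],[14,16],[20,20],[21,16],[26,0],[38,16],[46,0]]
[[2,3],[14,16],[20,20],[21,16],[26,0],[34,20],[43,16],[46,0]]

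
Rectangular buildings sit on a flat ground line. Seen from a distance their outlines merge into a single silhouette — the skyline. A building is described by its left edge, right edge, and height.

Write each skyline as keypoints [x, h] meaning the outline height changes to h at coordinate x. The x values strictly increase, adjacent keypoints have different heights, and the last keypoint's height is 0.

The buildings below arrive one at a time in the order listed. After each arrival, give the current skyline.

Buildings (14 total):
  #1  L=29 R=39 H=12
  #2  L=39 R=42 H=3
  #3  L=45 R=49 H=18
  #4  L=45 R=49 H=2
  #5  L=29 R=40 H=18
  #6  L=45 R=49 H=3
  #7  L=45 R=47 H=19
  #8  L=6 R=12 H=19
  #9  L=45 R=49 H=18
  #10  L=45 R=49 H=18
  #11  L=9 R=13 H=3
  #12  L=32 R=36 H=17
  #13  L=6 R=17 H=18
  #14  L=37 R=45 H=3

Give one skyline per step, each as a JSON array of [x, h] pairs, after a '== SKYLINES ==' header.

== SKYLINES ==
[[29,12],[39,0]]
[[29,12],[39,3],[42,0]]
[[29,12],[39,3],[42,0],[45,18],[49,0]]
[[29,12],[39,3],[42,0],[45,18],[49,0]]
[[29,18],[40,3],[42,0],[45,18],[49,0]]
[[29,18],[40,3],[42,0],[45,18],[49,0]]
[[29,18],[40,3],[42,0],[45,19],[47,18],[49,0]]
[[6,19],[12,0],[29,18],[40,3],[42,0],[45,19],[47,18],[49,0]]
[[6,19],[12,0],[29,18],[40,3],[42,0],[45,19],[47,18],[49,0]]
[[6,19],[12,0],[29,18],[40,3],[42,0],[45,19],[47,18],[49,0]]
[[6,19],[12,3],[13,0],[29,18],[40,3],[42,0],[45,19],[47,18],[49,0]]
[[6,19],[12,3],[13,0],[29,18],[40,3],[42,0],[45,19],[47,18],[49,0]]
[[6,19],[12,18],[17,0],[29,18],[40,3],[42,0],[45,19],[47,18],[49,0]]
[[6,19],[12,18],[17,0],[29,18],[40,3],[45,19],[47,18],[49,0]]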